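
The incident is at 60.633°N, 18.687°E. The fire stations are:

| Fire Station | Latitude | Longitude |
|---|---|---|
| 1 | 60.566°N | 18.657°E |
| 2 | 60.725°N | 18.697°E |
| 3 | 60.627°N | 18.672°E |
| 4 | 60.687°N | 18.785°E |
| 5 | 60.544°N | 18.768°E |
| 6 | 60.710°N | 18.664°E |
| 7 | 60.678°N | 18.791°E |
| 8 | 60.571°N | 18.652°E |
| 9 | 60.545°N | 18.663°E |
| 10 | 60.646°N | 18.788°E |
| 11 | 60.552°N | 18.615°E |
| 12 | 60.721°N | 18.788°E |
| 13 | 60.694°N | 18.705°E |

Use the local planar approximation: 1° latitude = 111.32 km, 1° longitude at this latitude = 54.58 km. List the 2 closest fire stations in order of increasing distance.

Distances from 60.633°N, 18.687°E:
1: √((-0.067·111.32)² + (-0.030·54.58)²) = √(55.62833 + 2.68108) = 7.636 km
2: √((0.092·111.32)² + (0.010·54.58)²) = √(104.88709 + 0.29790) = 10.256 km
3: √((-0.006·111.32)² + (-0.015·54.58)²) = √(0.44612 + 0.67027) = 1.057 km
4: √((0.054·111.32)² + (0.098·54.58)²) = √(36.13549 + 28.61009) = 8.046 km
5: √((-0.089·111.32)² + (0.081·54.58)²) = √(98.15816 + 19.54506) = 10.849 km
6: √((0.077·111.32)² + (-0.023·54.58)²) = √(73.47301 + 1.57588) = 8.663 km
7: √((0.045·111.32)² + (0.104·54.58)²) = √(25.09409 + 32.22061) = 7.571 km
8: √((-0.062·111.32)² + (-0.035·54.58)²) = √(47.63540 + 3.64925) = 7.161 km
9: √((-0.088·111.32)² + (-0.024·54.58)²) = √(95.96475 + 1.71589) = 9.883 km
10: √((0.013·111.32)² + (0.101·54.58)²) = √(2.09427 + 30.38854) = 5.699 km
11: √((-0.081·111.32)² + (-0.072·54.58)²) = √(81.30485 + 15.44301) = 9.836 km
12: √((0.088·111.32)² + (0.101·54.58)²) = √(95.96475 + 30.38854) = 11.241 km
13: √((0.061·111.32)² + (0.018·54.58)²) = √(46.11116 + 0.96519) = 6.861 km
Sorted: 3 (1.057 km) < 10 (5.699 km) < 13 (6.861 km) < 8 (7.161 km) < …

3, 10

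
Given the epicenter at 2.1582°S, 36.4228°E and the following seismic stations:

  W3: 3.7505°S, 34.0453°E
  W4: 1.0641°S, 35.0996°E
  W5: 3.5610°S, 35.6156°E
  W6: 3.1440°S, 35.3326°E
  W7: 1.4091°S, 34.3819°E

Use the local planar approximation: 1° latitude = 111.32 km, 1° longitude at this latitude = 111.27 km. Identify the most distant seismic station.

Distances from 2.1582°S, 36.4228°E:
W3: 318.4384 km
W4: 191.0798 km
W5: 180.1471 km
W6: 163.5787 km
W7: 241.9177 km
Maximum: W3 at 318.4384 km.

W3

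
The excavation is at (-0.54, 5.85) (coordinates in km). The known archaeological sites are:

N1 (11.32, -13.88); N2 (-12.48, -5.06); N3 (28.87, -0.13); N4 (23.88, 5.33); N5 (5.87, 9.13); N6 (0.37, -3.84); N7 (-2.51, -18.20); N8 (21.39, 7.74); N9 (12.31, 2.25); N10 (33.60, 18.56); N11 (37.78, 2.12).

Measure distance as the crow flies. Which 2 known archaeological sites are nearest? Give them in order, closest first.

N5, N6

Distances from (-0.54, 5.85):
N1: 23.02 km
N2: 16.17 km
N3: 30.01 km
N4: 24.43 km
N5: 7.20 km
N6: 9.73 km
N7: 24.13 km
N8: 22.01 km
N9: 13.34 km
N10: 36.43 km
N11: 38.50 km
Sorted: N5 (7.20 km) < N6 (9.73 km) < N9 (13.34 km) < N2 (16.17 km) < …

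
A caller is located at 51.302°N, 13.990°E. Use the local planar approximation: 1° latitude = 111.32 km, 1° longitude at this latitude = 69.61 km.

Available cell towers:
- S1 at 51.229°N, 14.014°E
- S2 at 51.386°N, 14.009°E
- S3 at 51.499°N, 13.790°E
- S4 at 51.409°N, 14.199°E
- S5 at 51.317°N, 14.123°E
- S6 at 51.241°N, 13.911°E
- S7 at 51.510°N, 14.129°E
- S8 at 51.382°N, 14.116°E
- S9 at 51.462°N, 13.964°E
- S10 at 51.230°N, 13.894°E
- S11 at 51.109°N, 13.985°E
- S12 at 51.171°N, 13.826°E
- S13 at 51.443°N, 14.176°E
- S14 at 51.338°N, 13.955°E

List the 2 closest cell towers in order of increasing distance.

S14, S1

Distances from 51.302°N, 13.990°E:
S1: 8.296 km
S2: 9.444 km
S3: 25.976 km
S4: 18.803 km
S5: 9.408 km
S6: 8.738 km
S7: 25.095 km
S8: 12.500 km
S9: 17.903 km
S10: 10.435 km
S11: 21.488 km
S12: 18.520 km
S13: 20.347 km
S14: 4.690 km
Sorted: S14 (4.690 km) < S1 (8.296 km) < S6 (8.738 km) < S5 (9.408 km) < …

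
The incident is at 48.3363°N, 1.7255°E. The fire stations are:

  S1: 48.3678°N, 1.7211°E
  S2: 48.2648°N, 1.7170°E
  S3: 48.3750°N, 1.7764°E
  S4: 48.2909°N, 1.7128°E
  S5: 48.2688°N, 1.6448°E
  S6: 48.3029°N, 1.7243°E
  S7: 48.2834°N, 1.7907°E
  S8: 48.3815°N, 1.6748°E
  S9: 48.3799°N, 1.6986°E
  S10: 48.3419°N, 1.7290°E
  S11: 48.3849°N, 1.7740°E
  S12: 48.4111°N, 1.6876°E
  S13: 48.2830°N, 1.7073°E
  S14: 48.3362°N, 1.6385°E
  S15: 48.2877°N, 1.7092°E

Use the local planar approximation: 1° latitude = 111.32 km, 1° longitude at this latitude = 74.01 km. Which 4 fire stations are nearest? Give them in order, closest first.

S10, S1, S6, S4

Distances from 48.3363°N, 1.7255°E:
S1: 3.5217 km
S2: 7.9842 km
S3: 5.7228 km
S4: 5.1406 km
S5: 9.5986 km
S6: 3.7191 km
S7: 7.6134 km
S8: 6.2767 km
S9: 5.2460 km
S10: 0.6751 km
S11: 6.4926 km
S12: 8.7865 km
S13: 6.0843 km
S14: 6.4389 km
S15: 5.5430 km
Sorted: S10 (0.6751 km) < S1 (3.5217 km) < S6 (3.7191 km) < S4 (5.1406 km) < S9 (5.2460 km) < S15 (5.5430 km) < …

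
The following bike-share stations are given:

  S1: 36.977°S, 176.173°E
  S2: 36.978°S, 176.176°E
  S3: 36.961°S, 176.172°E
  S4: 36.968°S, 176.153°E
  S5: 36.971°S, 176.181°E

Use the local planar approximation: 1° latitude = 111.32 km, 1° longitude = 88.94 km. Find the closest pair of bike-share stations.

Pairwise distances:
S1–S2: √((-0.001·111.32)² + (0.003·88.94)²) = √(0.01239 + 0.07119) = 0.289 km
S1–S3: √((0.016·111.32)² + (-0.001·88.94)²) = √(3.17239 + 0.00791) = 1.783 km
S1–S4: √((0.009·111.32)² + (-0.020·88.94)²) = √(1.00376 + 3.16413) = 2.042 km
S1–S5: √((0.006·111.32)² + (0.008·88.94)²) = √(0.44612 + 0.50626) = 0.976 km
S2–S3: √((0.017·111.32)² + (-0.004·88.94)²) = √(3.58133 + 0.12657) = 1.926 km
S2–S4: √((0.010·111.32)² + (-0.023·88.94)²) = √(1.23921 + 4.18456) = 2.329 km
S2–S5: √((0.007·111.32)² + (0.005·88.94)²) = √(0.60721 + 0.19776) = 0.897 km
S3–S4: √((-0.007·111.32)² + (-0.019·88.94)²) = √(0.60721 + 2.85563) = 1.861 km
S3–S5: √((-0.010·111.32)² + (0.009·88.94)²) = √(1.23921 + 0.64074) = 1.371 km
S4–S5: √((-0.003·111.32)² + (0.028·88.94)²) = √(0.11153 + 6.20169) = 2.513 km
Closest pair: S1–S2 at 0.289 km.

S1 and S2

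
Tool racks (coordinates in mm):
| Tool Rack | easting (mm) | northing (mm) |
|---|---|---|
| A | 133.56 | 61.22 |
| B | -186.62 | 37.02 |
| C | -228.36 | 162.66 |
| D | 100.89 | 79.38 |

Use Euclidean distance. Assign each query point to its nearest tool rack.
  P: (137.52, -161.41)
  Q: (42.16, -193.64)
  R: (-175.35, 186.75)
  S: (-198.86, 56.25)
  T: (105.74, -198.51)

P→A; Q→A; R→C; S→B; T→A

P at (137.52, -161.41):
  A: √((-3.96)² + (222.63)²) = √(15.6816 + 49564.1169) = 222.67 mm
  B: √((-324.14)² + (198.43)²) = √(105066.7396 + 39374.4649) = 380.05 mm
  C: √((-365.88)² + (324.07)²) = √(133868.1744 + 105021.3649) = 488.76 mm
  D: √((-36.63)² + (240.79)²) = √(1341.7569 + 57979.8241) = 243.56 mm
  → nearest: A (222.67 mm)
Q at (42.16, -193.64):
  A: √((91.40)² + (254.86)²) = √(8353.9600 + 64953.6196) = 270.75 mm
  B: √((-228.78)² + (230.66)²) = √(52340.2884 + 53204.0356) = 324.88 mm
  C: √((-270.52)² + (356.30)²) = √(73181.0704 + 126949.6900) = 447.36 mm
  D: √((58.73)² + (273.02)²) = √(3449.2129 + 74539.9204) = 279.27 mm
  → nearest: A (270.75 mm)
R at (-175.35, 186.75):
  A: √((308.91)² + (-125.53)²) = √(95425.3881 + 15757.7809) = 333.44 mm
  B: √((-11.27)² + (-149.73)²) = √(127.0129 + 22419.0729) = 150.15 mm
  C: √((-53.01)² + (-24.09)²) = √(2810.0601 + 580.3281) = 58.23 mm
  D: √((276.24)² + (-107.37)²) = √(76308.5376 + 11528.3169) = 296.37 mm
  → nearest: C (58.23 mm)
S at (-198.86, 56.25):
  A: √((332.42)² + (4.97)²) = √(110503.0564 + 24.7009) = 332.46 mm
  B: √((12.24)² + (-19.23)²) = √(149.8176 + 369.7929) = 22.79 mm
  C: √((-29.50)² + (106.41)²) = √(870.2500 + 11323.0881) = 110.42 mm
  D: √((299.75)² + (23.13)²) = √(89850.0625 + 534.9969) = 300.64 mm
  → nearest: B (22.79 mm)
T at (105.74, -198.51):
  A: √((27.82)² + (259.73)²) = √(773.9524 + 67459.6729) = 261.22 mm
  B: √((-292.36)² + (235.53)²) = √(85474.3696 + 55474.3809) = 375.43 mm
  C: √((-334.10)² + (361.17)²) = √(111622.8100 + 130443.7689) = 492.00 mm
  D: √((-4.85)² + (277.89)²) = √(23.5225 + 77222.8521) = 277.93 mm
  → nearest: A (261.22 mm)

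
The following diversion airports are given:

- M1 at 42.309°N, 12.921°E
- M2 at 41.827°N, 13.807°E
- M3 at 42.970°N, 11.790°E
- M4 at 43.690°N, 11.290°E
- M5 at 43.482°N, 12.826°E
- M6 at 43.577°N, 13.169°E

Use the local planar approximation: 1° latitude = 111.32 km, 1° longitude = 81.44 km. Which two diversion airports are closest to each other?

Pairwise distances:
M1–M2: 89.919 km
M1–M3: 117.891 km
M1–M4: 203.168 km
M1–M5: 130.807 km
M1–M6: 142.591 km
M2–M3: 207.780 km
M2–M4: 291.597 km
M2–M5: 200.811 km
M2–M6: 201.620 km
M3–M4: 89.901 km
M3–M5: 101.819 km
M3–M6: 131.067 km
M4–M5: 127.217 km
M4–M6: 153.542 km
M5–M6: 29.869 km
Closest pair: M5–M6 at 29.869 km.

M5 and M6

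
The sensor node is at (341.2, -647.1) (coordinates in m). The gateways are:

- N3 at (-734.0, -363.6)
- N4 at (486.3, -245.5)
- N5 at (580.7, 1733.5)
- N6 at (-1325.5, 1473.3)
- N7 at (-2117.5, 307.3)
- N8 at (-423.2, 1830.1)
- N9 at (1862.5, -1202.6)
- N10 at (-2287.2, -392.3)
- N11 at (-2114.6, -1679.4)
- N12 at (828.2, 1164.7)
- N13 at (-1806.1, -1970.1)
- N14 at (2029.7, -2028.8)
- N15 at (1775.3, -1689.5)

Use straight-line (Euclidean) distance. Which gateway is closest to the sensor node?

Distances from (341.2, -647.1):
N3: √((-1075.2)² + (283.5)²) = √(1156055.040 + 80372.250) = 1111.9 m
N4: √((145.1)² + (401.6)²) = √(21054.010 + 161282.560) = 427.0 m
N5: √((239.5)² + (2380.6)²) = √(57360.250 + 5667256.360) = 2392.6 m
N6: √((-1666.7)² + (2120.4)²) = √(2777888.890 + 4496096.160) = 2697.0 m
N7: √((-2458.7)² + (954.4)²) = √(6045205.690 + 910879.360) = 2637.4 m
N8: √((-764.4)² + (2477.2)²) = √(584307.360 + 6136519.840) = 2592.5 m
N9: √((1521.3)² + (-555.5)²) = √(2314353.690 + 308580.250) = 1619.5 m
N10: √((-2628.4)² + (254.8)²) = √(6908486.560 + 64923.040) = 2640.7 m
N11: √((-2455.8)² + (-1032.3)²) = √(6030953.640 + 1065643.290) = 2663.9 m
N12: √((487.0)² + (1811.8)²) = √(237169.000 + 3282619.240) = 1876.1 m
N13: √((-2147.3)² + (-1323.0)²) = √(4610897.290 + 1750329.000) = 2522.1 m
N14: √((1688.5)² + (-1381.7)²) = √(2851032.250 + 1909094.890) = 2181.8 m
N15: √((1434.1)² + (-1042.4)²) = √(2056642.810 + 1086597.760) = 1772.9 m
Minimum: N4 at 427.0 m.

N4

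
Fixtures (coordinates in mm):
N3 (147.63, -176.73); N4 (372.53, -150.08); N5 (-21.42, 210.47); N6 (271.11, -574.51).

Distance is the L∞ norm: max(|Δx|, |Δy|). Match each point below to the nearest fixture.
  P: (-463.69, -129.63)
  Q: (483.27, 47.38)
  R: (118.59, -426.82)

P at (-463.69, -129.63):
  N3: 611.32 mm
  N4: 836.22 mm
  N5: 442.27 mm
  N6: 734.80 mm
  → nearest: N5 (442.27 mm)
Q at (483.27, 47.38):
  N3: 335.64 mm
  N4: 197.46 mm
  N5: 504.69 mm
  N6: 621.89 mm
  → nearest: N4 (197.46 mm)
R at (118.59, -426.82):
  N3: 250.09 mm
  N4: 276.74 mm
  N5: 637.29 mm
  N6: 152.52 mm
  → nearest: N6 (152.52 mm)

P→N5; Q→N4; R→N6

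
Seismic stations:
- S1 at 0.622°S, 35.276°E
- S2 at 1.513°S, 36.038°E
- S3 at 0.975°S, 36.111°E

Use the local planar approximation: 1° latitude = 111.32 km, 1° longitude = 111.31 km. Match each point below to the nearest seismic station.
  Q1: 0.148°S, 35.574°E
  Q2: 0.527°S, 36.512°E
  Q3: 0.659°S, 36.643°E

Q1 at 0.148°S, 35.574°E:
  S1: √((-0.474·111.32)² + (-0.298·111.31)²) = √(2784.21699 + 1100.27411) = 62.326 km
  S2: √((-1.365·111.32)² + (0.464·111.31)²) = √(23089.34952 + 2667.49938) = 160.489 km
  S3: √((-0.827·111.32)² + (0.537·111.31)²) = √(8475.34556 + 3572.86772) = 109.764 km
  → nearest: S1 (62.326 km)
Q2 at 0.527°S, 36.512°E:
  S1: √((-0.095·111.32)² + (-1.236·111.31)²) = √(111.83909 + 18928.02527) = 137.985 km
  S2: √((-0.986·111.32)² + (-0.474·111.31)²) = √(12047.59127 + 2783.71679) = 121.784 km
  S3: √((-0.448·111.32)² + (-0.401·111.31)²) = √(2487.15255 + 1992.31090) = 66.929 km
  → nearest: S3 (66.929 km)
Q3 at 0.659°S, 36.643°E:
  S1: √((0.037·111.32)² + (-1.367·111.31)²) = √(16.96484 + 23152.89993) = 152.217 km
  S2: √((-0.854·111.32)² + (-0.605·111.31)²) = √(9037.78773 + 4535.01904) = 116.502 km
  S3: √((-0.316·111.32)² + (-0.532·111.31)²) = √(1237.42977 + 3506.64361) = 68.877 km
  → nearest: S3 (68.877 km)

Q1→S1; Q2→S3; Q3→S3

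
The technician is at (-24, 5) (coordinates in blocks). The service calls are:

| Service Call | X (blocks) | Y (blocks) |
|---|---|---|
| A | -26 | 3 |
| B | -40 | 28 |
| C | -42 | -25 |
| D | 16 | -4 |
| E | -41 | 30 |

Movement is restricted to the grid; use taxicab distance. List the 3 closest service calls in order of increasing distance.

Distances from (-24, 5):
A: |-2| + |-2| = 2 + 2 = 4 blocks
B: |-16| + |23| = 16 + 23 = 39 blocks
C: |-18| + |-30| = 18 + 30 = 48 blocks
D: |40| + |-9| = 40 + 9 = 49 blocks
E: |-17| + |25| = 17 + 25 = 42 blocks
Sorted: A (4 blocks) < B (39 blocks) < E (42 blocks) < C (48 blocks) < D (49 blocks)

A, B, E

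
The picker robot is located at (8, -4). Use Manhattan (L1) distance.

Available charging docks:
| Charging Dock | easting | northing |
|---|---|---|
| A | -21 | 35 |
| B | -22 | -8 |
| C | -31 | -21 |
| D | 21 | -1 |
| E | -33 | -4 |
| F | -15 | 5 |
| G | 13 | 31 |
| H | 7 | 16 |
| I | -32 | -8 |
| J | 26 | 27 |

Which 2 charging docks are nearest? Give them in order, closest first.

Distances from (8, -4):
A: |-29| + |39| = 29 + 39 = 68
B: |-30| + |-4| = 30 + 4 = 34
C: |-39| + |-17| = 39 + 17 = 56
D: |13| + |3| = 13 + 3 = 16
E: |-41| + |0| = 41 + 0 = 41
F: |-23| + |9| = 23 + 9 = 32
G: |5| + |35| = 5 + 35 = 40
H: |-1| + |20| = 1 + 20 = 21
I: |-40| + |-4| = 40 + 4 = 44
J: |18| + |31| = 18 + 31 = 49
Sorted: D (16) < H (21) < F (32) < B (34) < …

D, H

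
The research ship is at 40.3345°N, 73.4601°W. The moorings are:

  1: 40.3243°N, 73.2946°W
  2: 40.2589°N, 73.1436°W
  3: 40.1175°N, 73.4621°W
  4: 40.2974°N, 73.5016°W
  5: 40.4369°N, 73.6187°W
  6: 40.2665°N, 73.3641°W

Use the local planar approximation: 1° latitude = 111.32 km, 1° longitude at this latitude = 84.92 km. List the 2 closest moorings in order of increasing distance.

4, 6

Distances from 40.3345°N, 73.4601°W:
1: √((-0.0102·111.32)² + (0.1655·84.92)²) = √(1.289278 + 197.522224) = 14.1001 km
2: √((-0.0756·111.32)² + (0.3165·84.92)²) = √(70.825555 + 722.382805) = 28.1640 km
3: √((-0.2170·111.32)² + (-0.0020·84.92)²) = √(583.533593 + 0.028846) = 24.1570 km
4: √((-0.0371·111.32)² + (-0.0415·84.92)²) = √(17.056669 + 12.419845) = 5.4292 km
5: √((0.1024·111.32)² + (-0.1586·84.92)²) = √(129.941031 + 181.395428) = 17.6447 km
6: √((-0.0680·111.32)² + (0.0960·84.92)²) = √(57.301266 + 66.460321) = 11.1248 km
Sorted: 4 (5.4292 km) < 6 (11.1248 km) < 1 (14.1001 km) < 5 (17.6447 km) < …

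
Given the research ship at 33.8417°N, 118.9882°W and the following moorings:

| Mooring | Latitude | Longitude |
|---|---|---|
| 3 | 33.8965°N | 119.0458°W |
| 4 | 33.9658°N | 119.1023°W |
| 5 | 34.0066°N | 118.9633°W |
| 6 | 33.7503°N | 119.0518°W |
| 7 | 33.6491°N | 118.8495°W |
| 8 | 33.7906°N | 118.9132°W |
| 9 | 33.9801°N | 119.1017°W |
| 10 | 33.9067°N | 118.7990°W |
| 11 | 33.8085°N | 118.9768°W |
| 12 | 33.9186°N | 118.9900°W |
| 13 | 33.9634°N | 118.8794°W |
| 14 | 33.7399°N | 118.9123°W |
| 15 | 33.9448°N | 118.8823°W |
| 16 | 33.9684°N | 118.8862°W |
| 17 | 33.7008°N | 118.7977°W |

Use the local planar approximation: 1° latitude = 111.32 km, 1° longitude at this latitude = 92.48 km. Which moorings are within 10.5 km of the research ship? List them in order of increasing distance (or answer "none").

Distances from 33.8417°N, 118.9882°W:
3: 8.0987 km
4: 17.3837 km
5: 18.5005 km
6: 11.7524 km
7: 24.9843 km
8: 8.9703 km
9: 18.6425 km
10: 18.9343 km
11: 3.8433 km
12: 8.5621 km
13: 16.8754 km
14: 13.3301 km
15: 15.0877 km
16: 16.9679 km
17: 23.5880 km
Threshold 10.5 km: 11 (3.8433 km), 3 (8.0987 km), 12 (8.5621 km), 8 (8.9703 km) are within range.

11, 3, 12, 8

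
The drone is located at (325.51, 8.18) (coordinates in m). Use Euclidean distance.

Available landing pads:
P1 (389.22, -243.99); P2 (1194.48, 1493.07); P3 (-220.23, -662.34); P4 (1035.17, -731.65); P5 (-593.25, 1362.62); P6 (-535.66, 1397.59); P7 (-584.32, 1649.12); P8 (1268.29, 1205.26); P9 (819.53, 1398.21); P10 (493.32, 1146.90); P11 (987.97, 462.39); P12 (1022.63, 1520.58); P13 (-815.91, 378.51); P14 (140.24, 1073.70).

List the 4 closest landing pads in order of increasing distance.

P1, P11, P3, P4

Distances from (325.51, 8.18):
P1: 260.09 m
P2: 1720.47 m
P3: 864.54 m
P4: 1025.17 m
P5: 1636.65 m
P6: 1634.65 m
P7: 1876.29 m
P8: 1523.76 m
P9: 1475.21 m
P10: 1151.02 m
P11: 803.22 m
P12: 1665.33 m
P13: 1199.99 m
P14: 1081.51 m
Sorted: P1 (260.09 m) < P11 (803.22 m) < P3 (864.54 m) < P4 (1025.17 m) < P14 (1081.51 m) < P10 (1151.02 m) < …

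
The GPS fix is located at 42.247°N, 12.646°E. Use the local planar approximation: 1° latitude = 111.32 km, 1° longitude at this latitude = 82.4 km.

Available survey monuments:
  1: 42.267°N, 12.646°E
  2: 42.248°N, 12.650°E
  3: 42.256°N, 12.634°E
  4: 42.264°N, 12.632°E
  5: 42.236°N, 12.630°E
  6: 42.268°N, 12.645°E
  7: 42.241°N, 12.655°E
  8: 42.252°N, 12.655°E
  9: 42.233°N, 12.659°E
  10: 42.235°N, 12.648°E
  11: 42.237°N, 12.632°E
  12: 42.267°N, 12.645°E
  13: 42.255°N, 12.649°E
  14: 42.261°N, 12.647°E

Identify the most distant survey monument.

Distances from 42.247°N, 12.646°E:
1: √((0.020·111.32)² + (0.000·82.4)²) = √(4.95686 + 0.00000) = 2.226 km
2: √((0.001·111.32)² + (0.004·82.4)²) = √(0.01239 + 0.10864) = 0.348 km
3: √((0.009·111.32)² + (-0.012·82.4)²) = √(1.00376 + 0.97773) = 1.408 km
4: √((0.017·111.32)² + (-0.014·82.4)²) = √(3.58133 + 1.33079) = 2.216 km
5: √((-0.011·111.32)² + (-0.016·82.4)²) = √(1.49945 + 1.73818) = 1.799 km
6: √((0.021·111.32)² + (-0.001·82.4)²) = √(5.46493 + 0.00679) = 2.339 km
7: √((-0.006·111.32)² + (0.009·82.4)²) = √(0.44612 + 0.54997) = 0.998 km
8: √((0.005·111.32)² + (0.009·82.4)²) = √(0.30980 + 0.54997) = 0.927 km
9: √((-0.014·111.32)² + (0.013·82.4)²) = √(2.42886 + 1.14747) = 1.891 km
10: √((-0.012·111.32)² + (0.002·82.4)²) = √(1.78447 + 0.02716) = 1.346 km
11: √((-0.010·111.32)² + (-0.014·82.4)²) = √(1.23921 + 1.33079) = 1.603 km
12: √((0.020·111.32)² + (-0.001·82.4)²) = √(4.95686 + 0.00679) = 2.228 km
13: √((0.008·111.32)² + (0.003·82.4)²) = √(0.79310 + 0.06111) = 0.924 km
14: √((0.014·111.32)² + (0.001·82.4)²) = √(2.42886 + 0.00679) = 1.561 km
Maximum: 6 at 2.339 km.

6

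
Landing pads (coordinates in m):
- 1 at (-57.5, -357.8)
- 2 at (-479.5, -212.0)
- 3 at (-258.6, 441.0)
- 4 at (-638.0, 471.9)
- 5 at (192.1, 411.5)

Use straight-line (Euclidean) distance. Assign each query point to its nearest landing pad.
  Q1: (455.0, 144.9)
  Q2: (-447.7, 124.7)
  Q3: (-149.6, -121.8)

Q1 at (455.0, 144.9):
  1: √((-512.5)² + (-502.7)²) = √(262656.250 + 252707.290) = 717.9 m
  2: √((-934.5)² + (-356.9)²) = √(873290.250 + 127377.610) = 1000.3 m
  3: √((-713.6)² + (296.1)²) = √(509224.960 + 87675.210) = 772.6 m
  4: √((-1093.0)² + (327.0)²) = √(1194649.000 + 106929.000) = 1140.9 m
  5: √((-262.9)² + (266.6)²) = √(69116.410 + 71075.560) = 374.4 m
  → nearest: 5 (374.4 m)
Q2 at (-447.7, 124.7):
  1: √((390.2)² + (-482.5)²) = √(152256.040 + 232806.250) = 620.5 m
  2: √((-31.8)² + (-336.7)²) = √(1011.240 + 113366.890) = 338.2 m
  3: √((189.1)² + (316.3)²) = √(35758.810 + 100045.690) = 368.5 m
  4: √((-190.3)² + (347.2)²) = √(36214.090 + 120547.840) = 395.9 m
  5: √((639.8)² + (286.8)²) = √(409344.040 + 82254.240) = 701.1 m
  → nearest: 2 (338.2 m)
Q3 at (-149.6, -121.8):
  1: √((92.1)² + (-236.0)²) = √(8482.410 + 55696.000) = 253.3 m
  2: √((-329.9)² + (-90.2)²) = √(108834.010 + 8136.040) = 342.0 m
  3: √((-109.0)² + (562.8)²) = √(11881.000 + 316743.840) = 573.3 m
  4: √((-488.4)² + (593.7)²) = √(238534.560 + 352479.690) = 768.8 m
  5: √((341.7)² + (533.3)²) = √(116758.890 + 284408.890) = 633.4 m
  → nearest: 1 (253.3 m)

Q1→5; Q2→2; Q3→1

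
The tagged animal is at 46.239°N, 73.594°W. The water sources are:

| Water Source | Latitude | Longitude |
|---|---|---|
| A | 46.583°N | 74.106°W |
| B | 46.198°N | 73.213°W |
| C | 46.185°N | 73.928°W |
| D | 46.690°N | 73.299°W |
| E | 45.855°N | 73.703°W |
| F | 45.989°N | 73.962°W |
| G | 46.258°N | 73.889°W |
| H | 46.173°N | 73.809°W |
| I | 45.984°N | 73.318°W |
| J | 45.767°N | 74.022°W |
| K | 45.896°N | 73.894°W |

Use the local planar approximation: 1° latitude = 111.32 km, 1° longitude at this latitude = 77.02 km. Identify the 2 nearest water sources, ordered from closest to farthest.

H, G

Distances from 46.239°N, 73.594°W:
A: 54.968 km
B: 29.697 km
C: 26.418 km
D: 55.107 km
E: 43.563 km
F: 39.722 km
G: 22.819 km
H: 18.116 km
I: 35.464 km
J: 62.028 km
K: 44.630 km
Sorted: H (18.116 km) < G (22.819 km) < C (26.418 km) < B (29.697 km) < …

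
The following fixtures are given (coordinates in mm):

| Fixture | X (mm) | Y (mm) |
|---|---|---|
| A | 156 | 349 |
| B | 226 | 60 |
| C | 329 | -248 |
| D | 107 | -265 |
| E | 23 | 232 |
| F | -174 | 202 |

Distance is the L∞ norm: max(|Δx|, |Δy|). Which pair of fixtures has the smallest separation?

A and E

Pairwise distances:
A–B: max(|70|, |-289|) = 289 mm
A–C: max(|173|, |-597|) = 597 mm
A–D: max(|-49|, |-614|) = 614 mm
A–E: max(|-133|, |-117|) = 133 mm
A–F: max(|-330|, |-147|) = 330 mm
B–C: max(|103|, |-308|) = 308 mm
B–D: max(|-119|, |-325|) = 325 mm
B–E: max(|-203|, |172|) = 203 mm
B–F: max(|-400|, |142|) = 400 mm
C–D: max(|-222|, |-17|) = 222 mm
C–E: max(|-306|, |480|) = 480 mm
C–F: max(|-503|, |450|) = 503 mm
D–E: max(|-84|, |497|) = 497 mm
D–F: max(|-281|, |467|) = 467 mm
E–F: max(|-197|, |-30|) = 197 mm
Closest pair: A–E at 133 mm.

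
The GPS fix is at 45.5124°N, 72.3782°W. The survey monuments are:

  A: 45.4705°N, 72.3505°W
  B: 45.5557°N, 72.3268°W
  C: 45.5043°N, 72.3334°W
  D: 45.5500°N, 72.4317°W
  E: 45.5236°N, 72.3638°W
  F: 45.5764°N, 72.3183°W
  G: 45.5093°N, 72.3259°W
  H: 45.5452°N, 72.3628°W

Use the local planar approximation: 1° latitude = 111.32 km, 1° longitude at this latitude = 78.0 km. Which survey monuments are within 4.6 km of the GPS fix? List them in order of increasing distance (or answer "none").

Distances from 45.5124°N, 72.3782°W:
A: √((-0.0419·111.32)² + (0.0277·78.0)²) = √(21.755769 + 4.668192) = 5.1404 km
B: √((0.0433·111.32)² + (0.0514·78.0)²) = √(23.233904 + 16.073685) = 6.2696 km
C: √((-0.0081·111.32)² + (0.0448·78.0)²) = √(0.813048 + 12.210831) = 3.6089 km
D: √((0.0376·111.32)² + (-0.0535·78.0)²) = √(17.519515 + 17.413929) = 5.9105 km
E: √((0.0112·111.32)² + (0.0144·78.0)²) = √(1.554470 + 1.261578) = 1.6781 km
F: √((0.0640·111.32)² + (0.0599·78.0)²) = √(50.758215 + 21.829453) = 8.5198 km
G: √((-0.0031·111.32)² + (0.0523·78.0)²) = √(0.119088 + 16.641504) = 4.0940 km
H: √((0.0328·111.32)² + (0.0154·78.0)²) = √(13.331962 + 1.442881) = 3.8438 km
Threshold 4.6 km: E (1.6781 km), C (3.6089 km), H (3.8438 km), G (4.0940 km) are within range.

E, C, H, G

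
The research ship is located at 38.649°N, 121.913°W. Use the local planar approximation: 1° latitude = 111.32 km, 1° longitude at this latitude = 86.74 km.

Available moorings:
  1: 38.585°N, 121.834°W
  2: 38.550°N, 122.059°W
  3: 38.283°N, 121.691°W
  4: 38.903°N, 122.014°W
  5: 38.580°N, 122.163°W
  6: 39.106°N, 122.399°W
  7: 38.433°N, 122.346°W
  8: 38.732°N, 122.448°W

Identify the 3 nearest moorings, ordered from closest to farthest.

1, 2, 5

Distances from 38.649°N, 121.913°W:
1: √((-0.064·111.32)² + (0.079·86.74)²) = √(50.75822 + 46.95621) = 9.885 km
2: √((-0.099·111.32)² + (-0.146·86.74)²) = √(121.45539 + 160.37791) = 16.788 km
3: √((-0.366·111.32)² + (0.222·86.74)²) = √(1660.00183 + 370.80432) = 45.064 km
4: √((0.254·111.32)² + (-0.101·86.74)²) = √(799.49146 + 76.75057) = 29.601 km
5: √((-0.069·111.32)² + (-0.250·86.74)²) = √(58.99899 + 470.23922) = 23.005 km
6: √((0.457·111.32)² + (-0.486·86.74)²) = √(2588.08655 + 1777.09798) = 66.070 km
7: √((-0.216·111.32)² + (-0.433·86.74)²) = √(578.16780 + 1410.63491) = 44.596 km
8: √((0.083·111.32)² + (-0.535·86.74)²) = √(85.36947 + 2153.50755) = 47.317 km
Sorted: 1 (9.885 km) < 2 (16.788 km) < 5 (23.005 km) < 4 (29.601 km) < 7 (44.596 km) < …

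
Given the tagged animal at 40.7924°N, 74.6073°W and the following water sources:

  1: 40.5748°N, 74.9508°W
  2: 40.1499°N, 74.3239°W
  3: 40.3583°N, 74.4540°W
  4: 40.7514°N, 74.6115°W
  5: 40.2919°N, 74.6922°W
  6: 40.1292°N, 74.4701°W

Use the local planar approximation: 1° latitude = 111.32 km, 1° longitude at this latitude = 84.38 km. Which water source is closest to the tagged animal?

4

Distances from 40.7924°N, 74.6073°W:
1: √((-0.2176·111.32)² + (-0.3435·84.38)²) = √(586.764969 + 840.102979) = 37.7739 km
2: √((-0.6425·111.32)² + (0.2834·84.38)²) = √(5115.553834 + 571.845534) = 75.4148 km
3: √((-0.4341·111.32)² + (0.1533·84.38)²) = √(2335.210136 + 167.325970) = 50.0254 km
4: √((-0.0410·111.32)² + (-0.0042·84.38)²) = √(20.831191 + 0.125597) = 4.5779 km
5: √((-0.5005·111.32)² + (-0.0849·84.38)²) = √(3104.234769 + 51.320919) = 56.1743 km
6: √((-0.6632·111.32)² + (0.1372·84.38)²) = √(5450.488534 + 134.025447) = 74.7296 km
Minimum: 4 at 4.5779 km.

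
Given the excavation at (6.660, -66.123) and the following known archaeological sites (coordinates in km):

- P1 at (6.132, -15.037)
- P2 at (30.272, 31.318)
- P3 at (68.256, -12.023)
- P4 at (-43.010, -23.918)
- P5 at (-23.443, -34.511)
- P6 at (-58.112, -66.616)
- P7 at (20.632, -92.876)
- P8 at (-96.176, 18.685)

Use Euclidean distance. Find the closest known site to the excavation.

Distances from (6.660, -66.123):
P1: √((-0.528)² + (51.086)²) = √(0.27878 + 2609.77940) = 51.089 km
P2: √((23.612)² + (97.441)²) = √(557.52654 + 9494.74848) = 100.261 km
P3: √((61.596)² + (54.100)²) = √(3794.06722 + 2926.81000) = 81.981 km
P4: √((-49.670)² + (42.205)²) = √(2467.10890 + 1781.26203) = 65.180 km
P5: √((-30.103)² + (31.612)²) = √(906.19061 + 999.31854) = 43.652 km
P6: √((-64.772)² + (-0.493)²) = √(4195.41198 + 0.24305) = 64.774 km
P7: √((13.972)² + (-26.753)²) = √(195.21678 + 715.72301) = 30.182 km
P8: √((-102.836)² + (84.808)²) = √(10575.24290 + 7192.39686) = 133.295 km
Minimum: P7 at 30.182 km.

P7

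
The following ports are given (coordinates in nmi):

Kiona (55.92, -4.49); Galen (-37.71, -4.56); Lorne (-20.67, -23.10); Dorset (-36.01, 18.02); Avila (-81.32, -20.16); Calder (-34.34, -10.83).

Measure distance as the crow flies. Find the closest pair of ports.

Galen and Calder

Pairwise distances:
Galen–Calder: 7.12 nmi
Lorne–Calder: 18.37 nmi
Galen–Dorset: 22.64 nmi
Galen–Lorne: 25.18 nmi
Dorset–Calder: 28.90 nmi
Lorne–Dorset: 43.89 nmi
Galen–Avila: 46.32 nmi
Avila–Calder: 47.90 nmi
Dorset–Avila: 59.25 nmi
Lorne–Avila: 60.72 nmi
Kiona–Lorne: 78.82 nmi
Kiona–Calder: 90.48 nmi
Kiona–Galen: 93.63 nmi
Kiona–Dorset: 94.65 nmi
Kiona–Avila: 138.13 nmi
Closest pair: Galen–Calder at 7.12 nmi.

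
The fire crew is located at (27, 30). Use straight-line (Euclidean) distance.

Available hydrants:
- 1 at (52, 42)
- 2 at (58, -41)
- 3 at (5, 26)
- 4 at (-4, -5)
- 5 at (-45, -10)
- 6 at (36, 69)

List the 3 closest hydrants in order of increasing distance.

Distances from (27, 30):
1: √((25)² + (12)²) = √(625.000 + 144.000) = 27.7
2: √((31)² + (-71)²) = √(961.000 + 5041.000) = 77.5
3: √((-22)² + (-4)²) = √(484.000 + 16.000) = 22.4
4: √((-31)² + (-35)²) = √(961.000 + 1225.000) = 46.8
5: √((-72)² + (-40)²) = √(5184.000 + 1600.000) = 82.4
6: √((9)² + (39)²) = √(81.000 + 1521.000) = 40.0
Sorted: 3 (22.4) < 1 (27.7) < 6 (40.0) < 4 (46.8) < 2 (77.5) < …

3, 1, 6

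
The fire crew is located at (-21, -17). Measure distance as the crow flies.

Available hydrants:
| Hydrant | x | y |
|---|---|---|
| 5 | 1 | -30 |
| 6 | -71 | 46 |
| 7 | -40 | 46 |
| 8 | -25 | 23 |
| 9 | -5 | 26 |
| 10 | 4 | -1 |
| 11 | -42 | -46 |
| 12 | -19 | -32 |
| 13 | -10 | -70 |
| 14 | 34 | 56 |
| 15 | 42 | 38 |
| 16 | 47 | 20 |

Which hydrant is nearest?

12

Distances from (-21, -17):
5: 25.6
6: 80.4
7: 65.8
8: 40.2
9: 45.9
10: 29.7
11: 35.8
12: 15.1
13: 54.1
14: 91.4
15: 83.6
16: 77.4
Minimum: 12 at 15.1.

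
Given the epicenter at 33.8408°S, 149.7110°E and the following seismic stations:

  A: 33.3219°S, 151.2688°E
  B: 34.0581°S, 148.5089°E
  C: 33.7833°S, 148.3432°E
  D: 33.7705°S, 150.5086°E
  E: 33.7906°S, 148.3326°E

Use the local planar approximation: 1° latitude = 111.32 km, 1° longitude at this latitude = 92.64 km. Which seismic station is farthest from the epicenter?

Distances from 33.8408°S, 149.7110°E:
A: √((0.5189·111.32)² + (1.5578·92.64)²) = √(3336.673689 + 20826.701464) = 155.4457 km
B: √((-0.2173·111.32)² + (-1.2021·92.64)²) = √(585.148166 + 12401.616206) = 113.9595 km
C: √((0.0575·111.32)² + (-1.3678·92.64)²) = √(40.971521 + 16056.182342) = 126.8746 km
D: √((0.0703·111.32)² + (0.7976·92.64)²) = √(61.243083 + 5459.682446) = 74.3029 km
E: √((0.0502·111.32)² + (-1.3784·92.64)²) = √(31.228695 + 16306.006896) = 127.8172 km
Maximum: A at 155.4457 km.

A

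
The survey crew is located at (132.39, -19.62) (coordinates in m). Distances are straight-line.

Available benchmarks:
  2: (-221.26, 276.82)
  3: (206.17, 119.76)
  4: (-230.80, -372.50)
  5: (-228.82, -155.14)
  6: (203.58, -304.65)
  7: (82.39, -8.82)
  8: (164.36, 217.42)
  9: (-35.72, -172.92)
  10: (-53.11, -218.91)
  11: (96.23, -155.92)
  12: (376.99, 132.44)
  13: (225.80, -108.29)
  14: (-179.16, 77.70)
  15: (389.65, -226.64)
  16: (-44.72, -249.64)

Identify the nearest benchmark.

7

Distances from (132.39, -19.62):
2: √((-353.65)² + (296.44)²) = √(125068.3225 + 87876.6736) = 461.46 m
3: √((73.78)² + (139.38)²) = √(5443.4884 + 19426.7844) = 157.70 m
4: √((-363.19)² + (-352.88)²) = √(131906.9761 + 124524.2944) = 506.39 m
5: √((-361.21)² + (-135.52)²) = √(130472.6641 + 18365.6704) = 385.80 m
6: √((71.19)² + (-285.03)²) = √(5068.0161 + 81242.1009) = 293.79 m
7: √((-50.00)² + (10.80)²) = √(2500.0000 + 116.6400) = 51.15 m
8: √((31.97)² + (237.04)²) = √(1022.0809 + 56187.9616) = 239.19 m
9: √((-168.11)² + (-153.30)²) = √(28260.9721 + 23500.8900) = 227.51 m
10: √((-185.50)² + (-199.29)²) = √(34410.2500 + 39716.5041) = 272.26 m
11: √((-36.16)² + (-136.30)²) = √(1307.5456 + 18577.6900) = 141.02 m
12: √((244.60)² + (152.06)²) = √(59829.1600 + 23122.2436) = 288.01 m
13: √((93.41)² + (-88.67)²) = √(8725.4281 + 7862.3689) = 128.79 m
14: √((-311.55)² + (97.32)²) = √(97063.4025 + 9471.1824) = 326.40 m
15: √((257.26)² + (-207.02)²) = √(66182.7076 + 42857.2804) = 330.21 m
16: √((-177.11)² + (-230.02)²) = √(31367.9521 + 52909.2004) = 290.31 m
Minimum: 7 at 51.15 m.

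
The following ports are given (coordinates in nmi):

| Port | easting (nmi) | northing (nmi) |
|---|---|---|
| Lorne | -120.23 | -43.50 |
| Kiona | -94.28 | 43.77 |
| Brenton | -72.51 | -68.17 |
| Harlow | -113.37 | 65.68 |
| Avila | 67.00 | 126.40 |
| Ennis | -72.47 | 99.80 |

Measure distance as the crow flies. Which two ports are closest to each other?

Kiona and Harlow

Pairwise distances:
Lorne–Kiona: √((25.95)² + (87.27)²) = √(673.4025 + 7616.0529) = 91.05 nmi
Lorne–Brenton: √((47.72)² + (-24.67)²) = √(2277.1984 + 608.6089) = 53.72 nmi
Lorne–Harlow: √((6.86)² + (109.18)²) = √(47.0596 + 11920.2724) = 109.40 nmi
Lorne–Avila: √((187.23)² + (169.90)²) = √(35055.0729 + 28866.0100) = 252.83 nmi
Lorne–Ennis: √((47.76)² + (143.30)²) = √(2281.0176 + 20534.8900) = 151.05 nmi
Kiona–Brenton: √((21.77)² + (-111.94)²) = √(473.9329 + 12530.5636) = 114.04 nmi
Kiona–Harlow: √((-19.09)² + (21.91)²) = √(364.4281 + 480.0481) = 29.06 nmi
Kiona–Avila: √((161.28)² + (82.63)²) = √(26011.2384 + 6827.7169) = 181.22 nmi
Kiona–Ennis: √((21.81)² + (56.03)²) = √(475.6761 + 3139.3609) = 60.13 nmi
Brenton–Harlow: √((-40.86)² + (133.85)²) = √(1669.5396 + 17915.8225) = 139.95 nmi
Brenton–Avila: √((139.51)² + (194.57)²) = √(19463.0401 + 37857.4849) = 239.42 nmi
Brenton–Ennis: √((0.04)² + (167.97)²) = √(0.0016 + 28213.9209) = 167.97 nmi
Harlow–Avila: √((180.37)² + (60.72)²) = √(32533.3369 + 3686.9184) = 190.32 nmi
Harlow–Ennis: √((40.90)² + (34.12)²) = √(1672.8100 + 1164.1744) = 53.26 nmi
Avila–Ennis: √((-139.47)² + (-26.60)²) = √(19451.8809 + 707.5600) = 141.98 nmi
Closest pair: Kiona–Harlow at 29.06 nmi.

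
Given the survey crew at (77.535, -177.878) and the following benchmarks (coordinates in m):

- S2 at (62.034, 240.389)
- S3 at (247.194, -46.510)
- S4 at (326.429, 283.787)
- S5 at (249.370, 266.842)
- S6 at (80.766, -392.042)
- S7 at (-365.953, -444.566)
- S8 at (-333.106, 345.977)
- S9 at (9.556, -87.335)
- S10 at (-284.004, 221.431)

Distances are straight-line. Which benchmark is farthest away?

S8

Distances from (77.535, -177.878):
S2: √((-15.501)² + (418.267)²) = √(240.28100 + 174947.28329) = 418.554 m
S3: √((169.659)² + (131.368)²) = √(28784.17628 + 17257.55142) = 214.573 m
S4: √((248.894)² + (461.665)²) = √(61948.22324 + 213134.57222) = 524.483 m
S5: √((171.835)² + (444.720)²) = √(29527.26723 + 197775.87840) = 476.763 m
S6: √((3.231)² + (-214.164)²) = √(10.43936 + 45866.21890) = 214.188 m
S7: √((-443.488)² + (-266.688)²) = √(196681.60614 + 71122.48934) = 517.498 m
S8: √((-410.641)² + (523.855)²) = √(168626.03088 + 274424.06103) = 665.620 m
S9: √((-67.979)² + (90.543)²) = √(4621.14444 + 8198.03485) = 113.222 m
S10: √((-361.539)² + (399.309)²) = √(130710.44852 + 159447.67748) = 538.663 m
Maximum: S8 at 665.620 m.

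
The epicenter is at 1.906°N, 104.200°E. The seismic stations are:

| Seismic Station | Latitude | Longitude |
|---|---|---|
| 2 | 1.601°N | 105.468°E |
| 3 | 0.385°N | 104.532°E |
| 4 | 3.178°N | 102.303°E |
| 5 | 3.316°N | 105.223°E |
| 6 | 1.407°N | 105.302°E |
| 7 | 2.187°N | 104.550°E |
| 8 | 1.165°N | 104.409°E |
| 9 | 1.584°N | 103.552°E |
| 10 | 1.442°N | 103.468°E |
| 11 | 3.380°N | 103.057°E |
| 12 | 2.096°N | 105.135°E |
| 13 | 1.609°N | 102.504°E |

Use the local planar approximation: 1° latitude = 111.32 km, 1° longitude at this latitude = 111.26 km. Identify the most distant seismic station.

Distances from 1.906°N, 104.200°E:
2: 145.106 km
3: 173.300 km
4: 254.159 km
5: 193.885 km
6: 134.605 km
7: 49.949 km
8: 85.703 km
9: 80.516 km
10: 96.441 km
11: 207.597 km
12: 106.156 km
13: 191.572 km
Maximum: 4 at 254.159 km.

4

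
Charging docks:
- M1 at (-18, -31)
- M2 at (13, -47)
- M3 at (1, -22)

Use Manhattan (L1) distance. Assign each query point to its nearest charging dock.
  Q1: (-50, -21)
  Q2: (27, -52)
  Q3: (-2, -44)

Q1 at (-50, -21):
  M1: |32| + |-10| = 32 + 10 = 42
  M2: |63| + |-26| = 63 + 26 = 89
  M3: |51| + |-1| = 51 + 1 = 52
  → nearest: M1 (42)
Q2 at (27, -52):
  M1: |-45| + |21| = 45 + 21 = 66
  M2: |-14| + |5| = 14 + 5 = 19
  M3: |-26| + |30| = 26 + 30 = 56
  → nearest: M2 (19)
Q3 at (-2, -44):
  M1: |-16| + |13| = 16 + 13 = 29
  M2: |15| + |-3| = 15 + 3 = 18
  M3: |3| + |22| = 3 + 22 = 25
  → nearest: M2 (18)

Q1→M1; Q2→M2; Q3→M2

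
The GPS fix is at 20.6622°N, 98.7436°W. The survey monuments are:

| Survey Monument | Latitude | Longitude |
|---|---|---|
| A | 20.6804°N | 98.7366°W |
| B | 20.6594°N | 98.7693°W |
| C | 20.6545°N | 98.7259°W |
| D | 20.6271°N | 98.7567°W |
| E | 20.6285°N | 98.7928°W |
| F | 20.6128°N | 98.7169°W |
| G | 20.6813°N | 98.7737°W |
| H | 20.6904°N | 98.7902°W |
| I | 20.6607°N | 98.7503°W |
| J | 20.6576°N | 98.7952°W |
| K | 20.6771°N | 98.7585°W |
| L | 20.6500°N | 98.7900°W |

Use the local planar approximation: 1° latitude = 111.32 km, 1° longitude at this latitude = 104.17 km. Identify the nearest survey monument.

I

Distances from 20.6622°N, 98.7436°W:
A: 2.1533 km
B: 2.6953 km
C: 2.0333 km
D: 4.1388 km
E: 6.3515 km
F: 6.1626 km
G: 3.7884 km
H: 5.7809 km
I: 0.7176 km
J: 5.3995 km
K: 2.2716 km
L: 5.0207 km
Minimum: I at 0.7176 km.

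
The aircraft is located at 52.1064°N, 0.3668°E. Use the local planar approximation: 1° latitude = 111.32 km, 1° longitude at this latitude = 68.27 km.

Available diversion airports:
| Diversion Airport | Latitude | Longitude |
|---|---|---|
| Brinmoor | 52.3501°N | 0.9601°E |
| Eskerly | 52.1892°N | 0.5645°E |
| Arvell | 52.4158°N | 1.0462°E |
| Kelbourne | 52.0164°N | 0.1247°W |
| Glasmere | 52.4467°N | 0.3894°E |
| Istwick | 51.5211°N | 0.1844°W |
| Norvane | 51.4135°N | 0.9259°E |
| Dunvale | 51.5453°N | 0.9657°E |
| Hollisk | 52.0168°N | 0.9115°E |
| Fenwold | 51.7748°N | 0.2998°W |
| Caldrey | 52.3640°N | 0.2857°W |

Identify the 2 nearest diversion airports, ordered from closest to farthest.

Eskerly, Kelbourne

Distances from 52.1064°N, 0.3668°E:
Brinmoor: 48.7503 km
Eskerly: 16.3440 km
Arvell: 57.7722 km
Kelbourne: 35.0185 km
Glasmere: 37.9136 km
Istwick: 75.2416 km
Norvane: 86.0612 km
Dunvale: 74.6538 km
Hollisk: 38.5011 km
Fenwold: 58.5975 km
Caldrey: 52.9781 km
Sorted: Eskerly (16.3440 km) < Kelbourne (35.0185 km) < Glasmere (37.9136 km) < Hollisk (38.5011 km) < …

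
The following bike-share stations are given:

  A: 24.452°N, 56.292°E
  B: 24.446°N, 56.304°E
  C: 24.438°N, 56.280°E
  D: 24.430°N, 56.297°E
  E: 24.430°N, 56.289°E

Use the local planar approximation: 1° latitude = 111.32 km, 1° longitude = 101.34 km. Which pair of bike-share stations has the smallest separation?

D and E

Pairwise distances:
A–B: 1.387 km
A–C: 1.977 km
A–D: 2.501 km
A–E: 2.468 km
B–C: 2.590 km
B–D: 1.917 km
B–E: 2.342 km
C–D: 1.939 km
C–E: 1.275 km
D–E: 0.811 km
Closest pair: D–E at 0.811 km.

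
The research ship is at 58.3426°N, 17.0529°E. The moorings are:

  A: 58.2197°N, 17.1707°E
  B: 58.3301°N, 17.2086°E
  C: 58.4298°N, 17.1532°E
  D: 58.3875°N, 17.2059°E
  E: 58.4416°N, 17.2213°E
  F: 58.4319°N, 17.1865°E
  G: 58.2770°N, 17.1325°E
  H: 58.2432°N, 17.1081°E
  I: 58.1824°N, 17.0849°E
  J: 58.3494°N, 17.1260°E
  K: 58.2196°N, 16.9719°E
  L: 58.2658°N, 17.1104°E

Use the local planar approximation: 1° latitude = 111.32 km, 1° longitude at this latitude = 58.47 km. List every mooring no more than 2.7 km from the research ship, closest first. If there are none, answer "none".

none

Distances from 58.3426°N, 17.0529°E:
A: √((-0.1229·111.32)² + (0.1178·58.47)²) = √(187.176000 + 47.441320) = 15.3172 km
B: √((-0.0125·111.32)² + (0.1557·58.47)²) = √(1.936272 + 82.878792) = 9.2095 km
C: √((0.0872·111.32)² + (0.1003·58.47)²) = √(94.227868 + 34.392841) = 11.3411 km
D: √((0.0449·111.32)² + (0.1530·58.47)²) = √(24.982683 + 80.029306) = 10.2475 km
E: √((0.0990·111.32)² + (0.1684·58.47)²) = √(121.455388 + 96.950569) = 14.7786 km
F: √((0.0893·111.32)² + (0.1336·58.47)²) = √(98.821016 + 61.020970) = 12.6429 km
G: √((-0.0656·111.32)² + (0.0796·58.47)²) = √(53.327850 + 21.661689) = 8.6597 km
H: √((-0.0994·111.32)² + (0.0552·58.47)²) = √(122.438828 + 10.417040) = 11.5263 km
I: √((-0.1602·111.32)² + (0.0320·58.47)²) = √(318.032438 + 3.500791) = 17.9313 km
J: √((0.0068·111.32)² + (0.0731·58.47)²) = √(0.573013 + 18.268418) = 4.3407 km
K: √((-0.1230·111.32)² + (-0.0810·58.47)²) = √(187.480722 + 22.430359) = 14.4883 km
L: √((-0.0768·111.32)² + (0.0575·58.47)²) = √(73.091830 + 11.303212) = 9.1867 km
Threshold 2.7 km: none within range.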